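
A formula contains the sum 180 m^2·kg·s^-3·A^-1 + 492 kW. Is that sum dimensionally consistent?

Dimensions:
  180 m^2·kg·s^-3·A^-1:  kg·m²·s⁻³·A⁻¹
  492 kW:  W = J·s⁻¹ = kg·m²·s⁻³
kg·m²·s⁻³·A⁻¹ ≠ kg·m²·s⁻³, so they cannot be added.

No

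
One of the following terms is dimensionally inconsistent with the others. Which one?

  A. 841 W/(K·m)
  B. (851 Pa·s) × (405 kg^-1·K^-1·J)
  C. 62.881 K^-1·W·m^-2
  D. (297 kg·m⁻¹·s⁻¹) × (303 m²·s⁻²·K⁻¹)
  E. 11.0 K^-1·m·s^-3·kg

Reduce each to base SI dimensions:
  A. W·m⁻¹·K⁻¹ = J·s⁻¹·m⁻¹·K⁻¹ = kg·m·s⁻³·K⁻¹
  B. [kg·m⁻¹·s⁻¹] · [m²·s⁻²·K⁻¹] = kg·m·s⁻³·K⁻¹
  C. W·m⁻²·K⁻¹ = J·s⁻¹·m⁻²·K⁻¹ = kg·s⁻³·K⁻¹
  D. [kg·m⁻¹·s⁻¹] · [m²·s⁻²·K⁻¹] = kg·m·s⁻³·K⁻¹
  E. kg·m·s⁻³·K⁻¹
All reduce to kg·m·s⁻³·K⁻¹ except C., which is kg·s⁻³·K⁻¹.

C.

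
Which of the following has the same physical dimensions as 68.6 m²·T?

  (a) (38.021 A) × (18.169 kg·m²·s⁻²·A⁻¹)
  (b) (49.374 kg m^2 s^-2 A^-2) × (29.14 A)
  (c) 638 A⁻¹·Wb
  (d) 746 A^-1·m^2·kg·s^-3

(b)

Reference: T·m² = Wb·m⁻²·m² = kg·m²·s⁻²·A⁻¹.
Each option:
  (a) [A] · [kg·m²·s⁻²·A⁻¹] = kg·m²·s⁻²
  (b) [kg·m²·s⁻²·A⁻²] · [A] = kg·m²·s⁻²·A⁻¹  ← same
  (c) Wb·A⁻¹ = V·s·A⁻¹ = kg·m²·s⁻²·A⁻²
  (d) kg·m²·s⁻³·A⁻¹
Only (b) matches kg·m²·s⁻²·A⁻¹.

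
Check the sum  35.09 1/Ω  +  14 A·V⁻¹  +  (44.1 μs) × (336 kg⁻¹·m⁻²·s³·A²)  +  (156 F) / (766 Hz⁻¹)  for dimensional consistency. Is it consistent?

No

Dimensions:
  35.09 1/Ω:  Ω⁻¹ = (V·A⁻¹)⁻¹ = kg⁻¹·m⁻²·s³·A²
  14 A·V⁻¹:  A·V⁻¹ = A·(J·C⁻¹)⁻¹ = kg⁻¹·m⁻²·s³·A²
  (44.1 μs) × (336 kg⁻¹·m⁻²·s³·A²):  [s] · [kg⁻¹·m⁻²·s³·A²] = kg⁻¹·m⁻²·s⁴·A²
  (156 F) / (766 Hz⁻¹):  [kg⁻¹·m⁻²·s⁴·A²] / [s] = kg⁻¹·m⁻²·s³·A²
The terms do not share a single dimension (kg⁻¹·m⁻²·s³·A² vs kg⁻¹·m⁻²·s⁴·A²).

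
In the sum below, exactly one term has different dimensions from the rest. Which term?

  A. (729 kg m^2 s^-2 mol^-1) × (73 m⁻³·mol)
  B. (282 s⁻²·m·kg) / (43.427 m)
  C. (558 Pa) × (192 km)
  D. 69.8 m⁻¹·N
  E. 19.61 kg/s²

Expand each in SI base units:
  A. [kg·m²·s⁻²·mol⁻¹] · [m⁻³·mol] = kg·m⁻¹·s⁻²
  B. [kg·m·s⁻²] / [m] = kg·s⁻²
  C. [kg·m⁻¹·s⁻²] · [m] = kg·s⁻²
  D. N·m⁻¹ = kg·m·s⁻²·m⁻¹ = kg·s⁻²
  E. kg·s⁻²
All reduce to kg·s⁻² except A., which is kg·m⁻¹·s⁻².

A.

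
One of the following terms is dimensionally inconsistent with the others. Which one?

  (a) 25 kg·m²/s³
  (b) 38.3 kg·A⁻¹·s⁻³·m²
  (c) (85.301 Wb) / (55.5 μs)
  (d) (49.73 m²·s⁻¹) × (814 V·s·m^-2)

In SI base units:
  (a) kg·m²·s⁻³
  (b) kg·m²·s⁻³·A⁻¹
  (c) [kg·m²·s⁻²·A⁻¹] / [s] = kg·m²·s⁻³·A⁻¹
  (d) [m²·s⁻¹] · [kg·s⁻²·A⁻¹] = kg·m²·s⁻³·A⁻¹
All reduce to kg·m²·s⁻³·A⁻¹ except (a), which is kg·m²·s⁻³.

(a)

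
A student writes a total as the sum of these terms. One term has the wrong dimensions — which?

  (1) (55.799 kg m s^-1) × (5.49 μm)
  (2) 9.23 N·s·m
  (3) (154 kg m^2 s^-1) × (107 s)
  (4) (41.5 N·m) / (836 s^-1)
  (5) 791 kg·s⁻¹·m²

(3)

Dimensions:
  (1) [kg·m·s⁻¹] · [m] = kg·m²·s⁻¹
  (2) N·m·s = kg·m·s⁻²·m·s = kg·m²·s⁻¹
  (3) [kg·m²·s⁻¹] · [s] = kg·m²
  (4) [kg·m²·s⁻²] / [s⁻¹] = kg·m²·s⁻¹
  (5) kg·m²·s⁻¹
All reduce to kg·m²·s⁻¹ except (3), which is kg·m².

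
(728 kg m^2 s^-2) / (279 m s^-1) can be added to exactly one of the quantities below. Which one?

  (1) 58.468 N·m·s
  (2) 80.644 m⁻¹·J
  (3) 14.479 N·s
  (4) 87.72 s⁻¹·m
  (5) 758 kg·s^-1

Reference: [kg·m²·s⁻²] / [m·s⁻¹] = kg·m·s⁻¹.
Each option:
  (1) N·m·s = kg·m·s⁻²·m·s = kg·m²·s⁻¹
  (2) J·m⁻¹ = N·m·m⁻¹ = kg·m·s⁻²
  (3) N·s = kg·m·s⁻²·s = kg·m·s⁻¹  ← same
  (4) m·s⁻¹
  (5) kg·s⁻¹
Only (3) matches kg·m·s⁻¹.

(3)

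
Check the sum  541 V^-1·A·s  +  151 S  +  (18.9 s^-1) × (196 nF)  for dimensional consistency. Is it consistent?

No

Reduce each to base SI dimensions:
  541 V^-1·A·s:  A·s·V⁻¹ = A·s·(J·C⁻¹)⁻¹ = kg⁻¹·m⁻²·s⁴·A²
  151 S:  S = Ω⁻¹ = kg⁻¹·m⁻²·s³·A²
  (18.9 s^-1) × (196 nF):  [s⁻¹] · [kg⁻¹·m⁻²·s⁴·A²] = kg⁻¹·m⁻²·s³·A²
The terms do not share a single dimension (kg⁻¹·m⁻²·s³·A² vs kg⁻¹·m⁻²·s⁴·A²).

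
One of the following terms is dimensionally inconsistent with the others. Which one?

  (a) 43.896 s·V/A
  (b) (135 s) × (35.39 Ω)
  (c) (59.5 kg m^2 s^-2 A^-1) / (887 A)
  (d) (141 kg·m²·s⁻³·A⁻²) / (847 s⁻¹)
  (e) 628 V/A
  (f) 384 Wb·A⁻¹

Expand each in SI base units:
  (a) V·s·A⁻¹ = J·C⁻¹·s·A⁻¹ = kg·m²·s⁻²·A⁻²
  (b) [s] · [kg·m²·s⁻³·A⁻²] = kg·m²·s⁻²·A⁻²
  (c) [kg·m²·s⁻²·A⁻¹] / [A] = kg·m²·s⁻²·A⁻²
  (d) [kg·m²·s⁻³·A⁻²] / [s⁻¹] = kg·m²·s⁻²·A⁻²
  (e) V·A⁻¹ = J·C⁻¹·A⁻¹ = kg·m²·s⁻³·A⁻²
  (f) Wb·A⁻¹ = V·s·A⁻¹ = kg·m²·s⁻²·A⁻²
All reduce to kg·m²·s⁻²·A⁻² except (e), which is kg·m²·s⁻³·A⁻².

(e)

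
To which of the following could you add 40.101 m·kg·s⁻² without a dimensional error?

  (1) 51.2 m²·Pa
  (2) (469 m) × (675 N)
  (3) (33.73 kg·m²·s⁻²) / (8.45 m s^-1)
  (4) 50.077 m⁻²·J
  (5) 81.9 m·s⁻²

Reference: kg·m·s⁻².
Each option:
  (1) Pa·m² = N·m⁻²·m² = kg·m·s⁻²  ← same
  (2) [m] · [kg·m·s⁻²] = kg·m²·s⁻²
  (3) [kg·m²·s⁻²] / [m·s⁻¹] = kg·m·s⁻¹
  (4) J·m⁻² = N·m·m⁻² = kg·s⁻²
  (5) m·s⁻²
Only (1) matches kg·m·s⁻².

(1)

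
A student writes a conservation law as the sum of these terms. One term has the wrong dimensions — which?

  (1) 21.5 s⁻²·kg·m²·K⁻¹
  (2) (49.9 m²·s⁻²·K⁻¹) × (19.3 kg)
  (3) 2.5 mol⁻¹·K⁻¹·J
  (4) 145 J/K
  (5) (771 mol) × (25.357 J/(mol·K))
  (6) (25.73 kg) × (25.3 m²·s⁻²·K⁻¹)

(3)

In SI base units:
  (1) kg·m²·s⁻²·K⁻¹
  (2) [m²·s⁻²·K⁻¹] · [kg] = kg·m²·s⁻²·K⁻¹
  (3) J·mol⁻¹·K⁻¹ = N·m·mol⁻¹·K⁻¹ = kg·m²·s⁻²·K⁻¹·mol⁻¹
  (4) J·K⁻¹ = N·m·K⁻¹ = kg·m²·s⁻²·K⁻¹
  (5) [mol] · [kg·m²·s⁻²·K⁻¹·mol⁻¹] = kg·m²·s⁻²·K⁻¹
  (6) [kg] · [m²·s⁻²·K⁻¹] = kg·m²·s⁻²·K⁻¹
All reduce to kg·m²·s⁻²·K⁻¹ except (3), which is kg·m²·s⁻²·K⁻¹·mol⁻¹.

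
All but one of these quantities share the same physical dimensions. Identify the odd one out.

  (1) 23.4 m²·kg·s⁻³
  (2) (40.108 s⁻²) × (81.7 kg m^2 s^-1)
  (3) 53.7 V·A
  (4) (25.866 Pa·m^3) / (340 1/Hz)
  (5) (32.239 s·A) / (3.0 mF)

Dimensions:
  (1) kg·m²·s⁻³
  (2) [s⁻²] · [kg·m²·s⁻¹] = kg·m²·s⁻³
  (3) V·A = J·C⁻¹·A = kg·m²·s⁻³
  (4) [kg·m²·s⁻²] / [s] = kg·m²·s⁻³
  (5) [s·A] / [kg⁻¹·m⁻²·s⁴·A²] = kg·m²·s⁻³·A⁻¹
All reduce to kg·m²·s⁻³ except (5), which is kg·m²·s⁻³·A⁻¹.

(5)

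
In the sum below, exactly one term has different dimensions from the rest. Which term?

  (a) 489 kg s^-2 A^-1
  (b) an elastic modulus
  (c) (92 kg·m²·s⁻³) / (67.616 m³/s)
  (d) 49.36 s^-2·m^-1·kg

Work out the base dimensions of each:
  (a) kg·s⁻²·A⁻¹
  (b) [elastic modulus] = kg·m⁻¹·s⁻²
  (c) [kg·m²·s⁻³] / [m³·s⁻¹] = kg·m⁻¹·s⁻²
  (d) kg·m⁻¹·s⁻²
All reduce to kg·m⁻¹·s⁻² except (a), which is kg·s⁻²·A⁻¹.

(a)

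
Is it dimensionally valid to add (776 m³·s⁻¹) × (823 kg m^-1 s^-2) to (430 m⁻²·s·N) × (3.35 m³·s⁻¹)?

Work out the base dimensions of each:
  (776 m³·s⁻¹) × (823 kg m^-1 s^-2):  [m³·s⁻¹] · [kg·m⁻¹·s⁻²] = kg·m²·s⁻³
  (430 m⁻²·s·N) × (3.35 m³·s⁻¹):  [kg·m⁻¹·s⁻¹] · [m³·s⁻¹] = kg·m²·s⁻²
kg·m²·s⁻³ ≠ kg·m²·s⁻², so they cannot be added.

No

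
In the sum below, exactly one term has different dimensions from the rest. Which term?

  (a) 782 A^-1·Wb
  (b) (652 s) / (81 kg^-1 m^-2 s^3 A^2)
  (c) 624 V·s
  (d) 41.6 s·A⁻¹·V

In SI base units:
  (a) Wb·A⁻¹ = V·s·A⁻¹ = kg·m²·s⁻²·A⁻²
  (b) [s] / [kg⁻¹·m⁻²·s³·A²] = kg·m²·s⁻²·A⁻²
  (c) V·s = J·C⁻¹·s = kg·m²·s⁻²·A⁻¹
  (d) V·s·A⁻¹ = J·C⁻¹·s·A⁻¹ = kg·m²·s⁻²·A⁻²
All reduce to kg·m²·s⁻²·A⁻² except (c), which is kg·m²·s⁻²·A⁻¹.

(c)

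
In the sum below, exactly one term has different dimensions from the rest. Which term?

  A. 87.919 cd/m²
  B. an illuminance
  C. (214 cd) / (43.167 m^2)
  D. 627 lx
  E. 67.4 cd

Dimensions:
  A. cd·m⁻² = m⁻²·cd
  B. [illuminance] = m⁻²·cd
  C. [cd] / [m²] = m⁻²·cd
  D. lx = lm·m⁻² = m⁻²·cd
  E. cd
All reduce to m⁻²·cd except E., which is cd.

E.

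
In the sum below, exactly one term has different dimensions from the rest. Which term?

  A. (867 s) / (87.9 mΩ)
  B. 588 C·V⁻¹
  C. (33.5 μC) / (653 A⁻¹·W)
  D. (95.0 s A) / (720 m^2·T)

Dimensions:
  A. [s] / [kg·m²·s⁻³·A⁻²] = kg⁻¹·m⁻²·s⁴·A²
  B. C·V⁻¹ = s·A·(J·C⁻¹)⁻¹ = kg⁻¹·m⁻²·s⁴·A²
  C. [s·A] / [kg·m²·s⁻³·A⁻¹] = kg⁻¹·m⁻²·s⁴·A²
  D. [s·A] / [kg·m²·s⁻²·A⁻¹] = kg⁻¹·m⁻²·s³·A²
All reduce to kg⁻¹·m⁻²·s⁴·A² except D., which is kg⁻¹·m⁻²·s³·A².

D.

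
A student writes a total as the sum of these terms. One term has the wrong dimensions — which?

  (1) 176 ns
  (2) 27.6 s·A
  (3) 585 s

Expand each in SI base units:
  (1) s
  (2) s·A
  (3) s
All reduce to s except (2), which is s·A.

(2)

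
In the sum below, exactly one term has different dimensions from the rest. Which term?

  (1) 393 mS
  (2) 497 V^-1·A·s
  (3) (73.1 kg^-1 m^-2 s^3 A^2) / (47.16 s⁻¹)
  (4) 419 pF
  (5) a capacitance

(1)

In SI base units:
  (1) S = Ω⁻¹ = kg⁻¹·m⁻²·s³·A²
  (2) A·s·V⁻¹ = A·s·(J·C⁻¹)⁻¹ = kg⁻¹·m⁻²·s⁴·A²
  (3) [kg⁻¹·m⁻²·s³·A²] / [s⁻¹] = kg⁻¹·m⁻²·s⁴·A²
  (4) F = C·V⁻¹ = kg⁻¹·m⁻²·s⁴·A²
  (5) [capacitance] = kg⁻¹·m⁻²·s⁴·A²
All reduce to kg⁻¹·m⁻²·s⁴·A² except (1), which is kg⁻¹·m⁻²·s³·A².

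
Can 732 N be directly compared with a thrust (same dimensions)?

Yes

Dimensions:
  732 N:  N = kg·m·s⁻²
  a thrust:  [thrust] = kg·m·s⁻²
Both are kg·m·s⁻², so they have the same dimensions and can be added.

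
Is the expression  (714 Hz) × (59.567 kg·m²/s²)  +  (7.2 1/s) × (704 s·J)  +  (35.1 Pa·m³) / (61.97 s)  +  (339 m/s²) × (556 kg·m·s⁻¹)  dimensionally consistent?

No

Expand each in SI base units:
  (714 Hz) × (59.567 kg·m²/s²):  [s⁻¹] · [kg·m²·s⁻²] = kg·m²·s⁻³
  (7.2 1/s) × (704 s·J):  [s⁻¹] · [kg·m²·s⁻¹] = kg·m²·s⁻²
  (35.1 Pa·m³) / (61.97 s):  [kg·m²·s⁻²] / [s] = kg·m²·s⁻³
  (339 m/s²) × (556 kg·m·s⁻¹):  [m·s⁻²] · [kg·m·s⁻¹] = kg·m²·s⁻³
The terms do not share a single dimension (kg·m²·s⁻² vs kg·m²·s⁻³).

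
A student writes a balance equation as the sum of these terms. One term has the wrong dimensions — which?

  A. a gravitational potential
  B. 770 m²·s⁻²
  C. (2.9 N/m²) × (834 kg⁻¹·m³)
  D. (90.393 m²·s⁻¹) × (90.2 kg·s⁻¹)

Work out the base dimensions of each:
  A. [gravitational potential] = m²·s⁻²
  B. m²·s⁻²
  C. [kg·m⁻¹·s⁻²] · [kg⁻¹·m³] = m²·s⁻²
  D. [m²·s⁻¹] · [kg·s⁻¹] = kg·m²·s⁻²
All reduce to m²·s⁻² except D., which is kg·m²·s⁻².

D.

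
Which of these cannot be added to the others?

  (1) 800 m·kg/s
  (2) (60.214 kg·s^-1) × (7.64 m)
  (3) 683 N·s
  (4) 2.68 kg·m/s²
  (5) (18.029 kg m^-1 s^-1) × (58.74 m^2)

Expand each in SI base units:
  (1) kg·m·s⁻¹
  (2) [kg·s⁻¹] · [m] = kg·m·s⁻¹
  (3) N·s = kg·m·s⁻²·s = kg·m·s⁻¹
  (4) kg·m·s⁻²
  (5) [kg·m⁻¹·s⁻¹] · [m²] = kg·m·s⁻¹
All reduce to kg·m·s⁻¹ except (4), which is kg·m·s⁻².

(4)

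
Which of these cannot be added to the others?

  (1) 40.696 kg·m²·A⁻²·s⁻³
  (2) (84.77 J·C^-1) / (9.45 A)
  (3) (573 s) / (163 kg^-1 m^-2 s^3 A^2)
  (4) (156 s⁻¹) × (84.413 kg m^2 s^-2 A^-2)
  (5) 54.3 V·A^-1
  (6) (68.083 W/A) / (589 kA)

Dimensions:
  (1) kg·m²·s⁻³·A⁻²
  (2) [kg·m²·s⁻³·A⁻¹] / [A] = kg·m²·s⁻³·A⁻²
  (3) [s] / [kg⁻¹·m⁻²·s³·A²] = kg·m²·s⁻²·A⁻²
  (4) [s⁻¹] · [kg·m²·s⁻²·A⁻²] = kg·m²·s⁻³·A⁻²
  (5) V·A⁻¹ = J·C⁻¹·A⁻¹ = kg·m²·s⁻³·A⁻²
  (6) [kg·m²·s⁻³·A⁻¹] / [A] = kg·m²·s⁻³·A⁻²
All reduce to kg·m²·s⁻³·A⁻² except (3), which is kg·m²·s⁻²·A⁻².

(3)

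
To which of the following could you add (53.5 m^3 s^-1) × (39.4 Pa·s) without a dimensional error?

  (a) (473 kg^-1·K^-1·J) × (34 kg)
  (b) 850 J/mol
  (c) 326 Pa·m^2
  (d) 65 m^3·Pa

(d)

Reference: [m³·s⁻¹] · [kg·m⁻¹·s⁻¹] = kg·m²·s⁻².
Each option:
  (a) [m²·s⁻²·K⁻¹] · [kg] = kg·m²·s⁻²·K⁻¹
  (b) J·mol⁻¹ = N·m·mol⁻¹ = kg·m²·s⁻²·mol⁻¹
  (c) Pa·m² = N·m⁻²·m² = kg·m·s⁻²
  (d) Pa·m³ = N·m⁻²·m³ = kg·m²·s⁻²  ← same
Only (d) matches kg·m²·s⁻².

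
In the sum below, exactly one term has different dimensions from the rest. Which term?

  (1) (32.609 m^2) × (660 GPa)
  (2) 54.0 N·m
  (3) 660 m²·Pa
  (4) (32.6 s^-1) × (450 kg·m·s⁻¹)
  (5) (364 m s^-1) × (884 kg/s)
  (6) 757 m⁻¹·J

Work out the base dimensions of each:
  (1) [m²] · [kg·m⁻¹·s⁻²] = kg·m·s⁻²
  (2) N·m = kg·m·s⁻²·m = kg·m²·s⁻²
  (3) Pa·m² = N·m⁻²·m² = kg·m·s⁻²
  (4) [s⁻¹] · [kg·m·s⁻¹] = kg·m·s⁻²
  (5) [m·s⁻¹] · [kg·s⁻¹] = kg·m·s⁻²
  (6) J·m⁻¹ = N·m·m⁻¹ = kg·m·s⁻²
All reduce to kg·m·s⁻² except (2), which is kg·m²·s⁻².

(2)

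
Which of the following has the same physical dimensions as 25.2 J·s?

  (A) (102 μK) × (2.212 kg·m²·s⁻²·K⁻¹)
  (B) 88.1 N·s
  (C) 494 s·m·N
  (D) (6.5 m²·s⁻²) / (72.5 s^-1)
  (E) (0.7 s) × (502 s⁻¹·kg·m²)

(C)

Reference: J·s = N·m·s = kg·m²·s⁻¹.
Each option:
  (A) [K] · [kg·m²·s⁻²·K⁻¹] = kg·m²·s⁻²
  (B) N·s = kg·m·s⁻²·s = kg·m·s⁻¹
  (C) N·m·s = kg·m·s⁻²·m·s = kg·m²·s⁻¹  ← same
  (D) [m²·s⁻²] / [s⁻¹] = m²·s⁻¹
  (E) [s] · [kg·m²·s⁻¹] = kg·m²
Only (C) matches kg·m²·s⁻¹.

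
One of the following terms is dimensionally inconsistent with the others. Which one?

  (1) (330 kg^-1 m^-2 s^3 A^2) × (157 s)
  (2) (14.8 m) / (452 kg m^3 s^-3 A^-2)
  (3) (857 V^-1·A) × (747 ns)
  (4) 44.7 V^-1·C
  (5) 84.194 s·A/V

(2)

Work out the base dimensions of each:
  (1) [kg⁻¹·m⁻²·s³·A²] · [s] = kg⁻¹·m⁻²·s⁴·A²
  (2) [m] / [kg·m³·s⁻³·A⁻²] = kg⁻¹·m⁻²·s³·A²
  (3) [kg⁻¹·m⁻²·s³·A²] · [s] = kg⁻¹·m⁻²·s⁴·A²
  (4) C·V⁻¹ = s·A·(J·C⁻¹)⁻¹ = kg⁻¹·m⁻²·s⁴·A²
  (5) A·s·V⁻¹ = A·s·(J·C⁻¹)⁻¹ = kg⁻¹·m⁻²·s⁴·A²
All reduce to kg⁻¹·m⁻²·s⁴·A² except (2), which is kg⁻¹·m⁻²·s³·A².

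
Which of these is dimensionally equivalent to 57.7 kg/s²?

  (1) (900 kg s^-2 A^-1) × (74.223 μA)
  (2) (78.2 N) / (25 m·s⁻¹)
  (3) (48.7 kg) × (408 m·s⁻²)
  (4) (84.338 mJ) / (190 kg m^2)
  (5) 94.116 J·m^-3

Reference: kg·s⁻².
Each option:
  (1) [kg·s⁻²·A⁻¹] · [A] = kg·s⁻²  ← same
  (2) [kg·m·s⁻²] / [m·s⁻¹] = kg·s⁻¹
  (3) [kg] · [m·s⁻²] = kg·m·s⁻²
  (4) [kg·m²·s⁻²] / [kg·m²] = s⁻²
  (5) J·m⁻³ = N·m·m⁻³ = kg·m⁻¹·s⁻²
Only (1) matches kg·s⁻².

(1)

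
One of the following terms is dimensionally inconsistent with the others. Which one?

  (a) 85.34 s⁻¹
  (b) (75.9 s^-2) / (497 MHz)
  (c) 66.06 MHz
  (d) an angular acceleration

Expand each in SI base units:
  (a) s⁻¹
  (b) [s⁻²] / [s⁻¹] = s⁻¹
  (c) Hz = s⁻¹
  (d) [angular acceleration] = s⁻²
All reduce to s⁻¹ except (d), which is s⁻².

(d)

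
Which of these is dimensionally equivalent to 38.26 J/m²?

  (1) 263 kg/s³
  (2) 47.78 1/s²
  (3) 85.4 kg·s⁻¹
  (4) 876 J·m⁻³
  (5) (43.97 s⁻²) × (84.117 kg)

Reference: J·m⁻² = N·m·m⁻² = kg·s⁻².
Each option:
  (1) kg·s⁻³
  (2) s⁻²
  (3) kg·s⁻¹
  (4) J·m⁻³ = N·m·m⁻³ = kg·m⁻¹·s⁻²
  (5) [s⁻²] · [kg] = kg·s⁻²  ← same
Only (5) matches kg·s⁻².

(5)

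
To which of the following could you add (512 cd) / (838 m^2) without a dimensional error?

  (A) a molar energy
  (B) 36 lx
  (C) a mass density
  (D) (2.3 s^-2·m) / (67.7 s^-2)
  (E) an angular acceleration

(B)

Reference: [cd] / [m²] = m⁻²·cd.
Each option:
  (A) [molar energy] = kg·m²·s⁻²·mol⁻¹
  (B) lx = lm·m⁻² = m⁻²·cd  ← same
  (C) [mass density] = kg·m⁻³
  (D) [m·s⁻²] / [s⁻²] = m
  (E) [angular acceleration] = s⁻²
Only (B) matches m⁻²·cd.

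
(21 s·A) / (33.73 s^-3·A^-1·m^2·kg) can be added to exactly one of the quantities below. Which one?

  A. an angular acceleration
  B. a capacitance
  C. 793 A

Reference: [s·A] / [kg·m²·s⁻³·A⁻¹] = kg⁻¹·m⁻²·s⁴·A².
Each option:
  A. [angular acceleration] = s⁻²
  B. [capacitance] = kg⁻¹·m⁻²·s⁴·A²  ← same
  C. A
Only B. matches kg⁻¹·m⁻²·s⁴·A².

B.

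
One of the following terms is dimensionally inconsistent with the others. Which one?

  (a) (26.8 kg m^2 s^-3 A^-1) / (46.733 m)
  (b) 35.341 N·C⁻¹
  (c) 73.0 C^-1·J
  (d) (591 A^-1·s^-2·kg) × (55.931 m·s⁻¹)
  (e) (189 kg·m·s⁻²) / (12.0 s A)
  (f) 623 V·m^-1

(c)

Reduce each to base SI dimensions:
  (a) [kg·m²·s⁻³·A⁻¹] / [m] = kg·m·s⁻³·A⁻¹
  (b) N·C⁻¹ = kg·m·s⁻²·(s·A)⁻¹ = kg·m·s⁻³·A⁻¹
  (c) J·C⁻¹ = N·m·(s·A)⁻¹ = kg·m²·s⁻³·A⁻¹
  (d) [kg·s⁻²·A⁻¹] · [m·s⁻¹] = kg·m·s⁻³·A⁻¹
  (e) [kg·m·s⁻²] / [s·A] = kg·m·s⁻³·A⁻¹
  (f) V·m⁻¹ = J·C⁻¹·m⁻¹ = kg·m·s⁻³·A⁻¹
All reduce to kg·m·s⁻³·A⁻¹ except (c), which is kg·m²·s⁻³·A⁻¹.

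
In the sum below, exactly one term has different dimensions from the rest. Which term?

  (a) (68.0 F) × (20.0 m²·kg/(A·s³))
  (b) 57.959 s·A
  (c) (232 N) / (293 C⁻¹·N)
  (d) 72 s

Reduce each to base SI dimensions:
  (a) [kg⁻¹·m⁻²·s⁴·A²] · [kg·m²·s⁻³·A⁻¹] = s·A
  (b) A·s = s·A
  (c) [kg·m·s⁻²] / [kg·m·s⁻³·A⁻¹] = s·A
  (d) s
All reduce to s·A except (d), which is s.

(d)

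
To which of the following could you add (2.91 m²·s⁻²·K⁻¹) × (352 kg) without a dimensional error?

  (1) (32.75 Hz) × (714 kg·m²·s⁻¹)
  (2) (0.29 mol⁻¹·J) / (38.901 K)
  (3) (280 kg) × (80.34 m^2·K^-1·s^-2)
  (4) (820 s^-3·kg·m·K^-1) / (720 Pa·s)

(3)

Reference: [m²·s⁻²·K⁻¹] · [kg] = kg·m²·s⁻²·K⁻¹.
Each option:
  (1) [s⁻¹] · [kg·m²·s⁻¹] = kg·m²·s⁻²
  (2) [kg·m²·s⁻²·mol⁻¹] / [K] = kg·m²·s⁻²·K⁻¹·mol⁻¹
  (3) [kg] · [m²·s⁻²·K⁻¹] = kg·m²·s⁻²·K⁻¹  ← same
  (4) [kg·m·s⁻³·K⁻¹] / [kg·m⁻¹·s⁻¹] = m²·s⁻²·K⁻¹
Only (3) matches kg·m²·s⁻²·K⁻¹.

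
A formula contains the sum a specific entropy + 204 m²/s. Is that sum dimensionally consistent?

No

In SI base units:
  a specific entropy:  [specific entropy] = m²·s⁻²·K⁻¹
  204 m²/s:  m²·s⁻¹
m²·s⁻²·K⁻¹ ≠ m²·s⁻¹, so they cannot be added.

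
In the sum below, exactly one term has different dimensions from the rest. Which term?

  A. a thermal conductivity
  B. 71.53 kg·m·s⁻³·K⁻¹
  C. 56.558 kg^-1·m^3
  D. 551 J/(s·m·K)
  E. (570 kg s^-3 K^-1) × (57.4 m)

C.

Dimensions:
  A. [thermal conductivity] = kg·m·s⁻³·K⁻¹
  B. kg·m·s⁻³·K⁻¹
  C. m³·kg⁻¹ = kg⁻¹·m³
  D. J·s⁻¹·m⁻¹·K⁻¹ = N·m·s⁻¹·m⁻¹·K⁻¹ = kg·m·s⁻³·K⁻¹
  E. [kg·s⁻³·K⁻¹] · [m] = kg·m·s⁻³·K⁻¹
All reduce to kg·m·s⁻³·K⁻¹ except C., which is kg⁻¹·m³.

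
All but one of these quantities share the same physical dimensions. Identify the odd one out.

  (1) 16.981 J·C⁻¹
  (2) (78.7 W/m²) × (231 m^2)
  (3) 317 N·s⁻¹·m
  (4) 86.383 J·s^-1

In SI base units:
  (1) J·C⁻¹ = N·m·(s·A)⁻¹ = kg·m²·s⁻³·A⁻¹
  (2) [kg·s⁻³] · [m²] = kg·m²·s⁻³
  (3) N·m·s⁻¹ = kg·m·s⁻²·m·s⁻¹ = kg·m²·s⁻³
  (4) J·s⁻¹ = N·m·s⁻¹ = kg·m²·s⁻³
All reduce to kg·m²·s⁻³ except (1), which is kg·m²·s⁻³·A⁻¹.

(1)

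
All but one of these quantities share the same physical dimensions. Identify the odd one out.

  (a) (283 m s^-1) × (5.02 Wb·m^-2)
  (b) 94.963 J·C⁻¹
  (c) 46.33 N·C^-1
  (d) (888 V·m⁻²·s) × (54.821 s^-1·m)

Expand each in SI base units:
  (a) [m·s⁻¹] · [kg·s⁻²·A⁻¹] = kg·m·s⁻³·A⁻¹
  (b) J·C⁻¹ = N·m·(s·A)⁻¹ = kg·m²·s⁻³·A⁻¹
  (c) N·C⁻¹ = kg·m·s⁻²·(s·A)⁻¹ = kg·m·s⁻³·A⁻¹
  (d) [kg·s⁻²·A⁻¹] · [m·s⁻¹] = kg·m·s⁻³·A⁻¹
All reduce to kg·m·s⁻³·A⁻¹ except (b), which is kg·m²·s⁻³·A⁻¹.

(b)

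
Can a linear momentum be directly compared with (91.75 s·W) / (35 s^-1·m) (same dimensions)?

Yes

Expand each in SI base units:
  a linear momentum:  [linear momentum] = kg·m·s⁻¹
  (91.75 s·W) / (35 s^-1·m):  [kg·m²·s⁻²] / [m·s⁻¹] = kg·m·s⁻¹
Both are kg·m·s⁻¹, so they have the same dimensions and can be added.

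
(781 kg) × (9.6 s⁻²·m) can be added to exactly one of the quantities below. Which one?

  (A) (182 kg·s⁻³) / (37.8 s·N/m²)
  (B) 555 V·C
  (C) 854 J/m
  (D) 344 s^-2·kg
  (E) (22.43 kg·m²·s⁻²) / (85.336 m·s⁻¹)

Reference: [kg] · [m·s⁻²] = kg·m·s⁻².
Each option:
  (A) [kg·s⁻³] / [kg·m⁻¹·s⁻¹] = m·s⁻²
  (B) C·V = s·A·J·C⁻¹ = kg·m²·s⁻²
  (C) J·m⁻¹ = N·m·m⁻¹ = kg·m·s⁻²  ← same
  (D) kg·s⁻²
  (E) [kg·m²·s⁻²] / [m·s⁻¹] = kg·m·s⁻¹
Only (C) matches kg·m·s⁻².

(C)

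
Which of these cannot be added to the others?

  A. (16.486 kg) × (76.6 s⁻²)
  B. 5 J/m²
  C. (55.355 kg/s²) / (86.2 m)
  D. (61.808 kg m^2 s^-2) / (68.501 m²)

C.

Expand each in SI base units:
  A. [kg] · [s⁻²] = kg·s⁻²
  B. J·m⁻² = N·m·m⁻² = kg·s⁻²
  C. [kg·s⁻²] / [m] = kg·m⁻¹·s⁻²
  D. [kg·m²·s⁻²] / [m²] = kg·s⁻²
All reduce to kg·s⁻² except C., which is kg·m⁻¹·s⁻².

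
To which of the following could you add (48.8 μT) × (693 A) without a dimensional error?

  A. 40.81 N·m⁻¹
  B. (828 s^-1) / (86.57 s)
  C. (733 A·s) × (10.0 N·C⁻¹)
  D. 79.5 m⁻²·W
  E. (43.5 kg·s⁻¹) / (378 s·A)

A.

Reference: [kg·s⁻²·A⁻¹] · [A] = kg·s⁻².
Each option:
  A. N·m⁻¹ = kg·m·s⁻²·m⁻¹ = kg·s⁻²  ← same
  B. [s⁻¹] / [s] = s⁻²
  C. [s·A] · [kg·m·s⁻³·A⁻¹] = kg·m·s⁻²
  D. W·m⁻² = J·s⁻¹·m⁻² = kg·s⁻³
  E. [kg·s⁻¹] / [s·A] = kg·s⁻²·A⁻¹
Only A. matches kg·s⁻².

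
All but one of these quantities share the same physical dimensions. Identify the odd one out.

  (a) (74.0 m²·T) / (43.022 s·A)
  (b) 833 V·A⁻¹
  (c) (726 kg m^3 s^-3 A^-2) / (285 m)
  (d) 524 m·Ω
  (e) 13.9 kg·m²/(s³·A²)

(d)

Expand each in SI base units:
  (a) [kg·m²·s⁻²·A⁻¹] / [s·A] = kg·m²·s⁻³·A⁻²
  (b) V·A⁻¹ = J·C⁻¹·A⁻¹ = kg·m²·s⁻³·A⁻²
  (c) [kg·m³·s⁻³·A⁻²] / [m] = kg·m²·s⁻³·A⁻²
  (d) Ω·m = V·A⁻¹·m = kg·m³·s⁻³·A⁻²
  (e) kg·m²·s⁻³·A⁻²
All reduce to kg·m²·s⁻³·A⁻² except (d), which is kg·m³·s⁻³·A⁻².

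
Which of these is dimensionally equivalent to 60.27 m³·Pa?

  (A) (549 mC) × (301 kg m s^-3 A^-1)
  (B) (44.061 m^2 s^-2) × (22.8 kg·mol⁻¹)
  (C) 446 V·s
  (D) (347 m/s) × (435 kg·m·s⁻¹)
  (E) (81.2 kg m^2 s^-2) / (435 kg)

Reference: Pa·m³ = N·m⁻²·m³ = kg·m²·s⁻².
Each option:
  (A) [s·A] · [kg·m·s⁻³·A⁻¹] = kg·m·s⁻²
  (B) [m²·s⁻²] · [kg·mol⁻¹] = kg·m²·s⁻²·mol⁻¹
  (C) V·s = J·C⁻¹·s = kg·m²·s⁻²·A⁻¹
  (D) [m·s⁻¹] · [kg·m·s⁻¹] = kg·m²·s⁻²  ← same
  (E) [kg·m²·s⁻²] / [kg] = m²·s⁻²
Only (D) matches kg·m²·s⁻².

(D)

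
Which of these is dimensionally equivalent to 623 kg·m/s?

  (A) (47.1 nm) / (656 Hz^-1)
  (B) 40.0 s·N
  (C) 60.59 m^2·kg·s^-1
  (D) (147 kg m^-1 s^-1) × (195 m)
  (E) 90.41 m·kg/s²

Reference: kg·m·s⁻¹.
Each option:
  (A) [m] / [s] = m·s⁻¹
  (B) N·s = kg·m·s⁻²·s = kg·m·s⁻¹  ← same
  (C) kg·m²·s⁻¹
  (D) [kg·m⁻¹·s⁻¹] · [m] = kg·s⁻¹
  (E) kg·m·s⁻²
Only (B) matches kg·m·s⁻¹.

(B)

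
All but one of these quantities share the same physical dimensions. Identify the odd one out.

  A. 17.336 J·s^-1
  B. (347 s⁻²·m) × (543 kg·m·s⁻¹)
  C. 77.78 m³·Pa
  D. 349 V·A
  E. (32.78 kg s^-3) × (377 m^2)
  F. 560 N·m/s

Work out the base dimensions of each:
  A. J·s⁻¹ = N·m·s⁻¹ = kg·m²·s⁻³
  B. [m·s⁻²] · [kg·m·s⁻¹] = kg·m²·s⁻³
  C. Pa·m³ = N·m⁻²·m³ = kg·m²·s⁻²
  D. V·A = J·C⁻¹·A = kg·m²·s⁻³
  E. [kg·s⁻³] · [m²] = kg·m²·s⁻³
  F. N·m·s⁻¹ = kg·m·s⁻²·m·s⁻¹ = kg·m²·s⁻³
All reduce to kg·m²·s⁻³ except C., which is kg·m²·s⁻².

C.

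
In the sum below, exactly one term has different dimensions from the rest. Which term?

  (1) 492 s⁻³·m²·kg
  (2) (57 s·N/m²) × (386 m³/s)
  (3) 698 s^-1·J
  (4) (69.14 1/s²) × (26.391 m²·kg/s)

Work out the base dimensions of each:
  (1) kg·m²·s⁻³
  (2) [kg·m⁻¹·s⁻¹] · [m³·s⁻¹] = kg·m²·s⁻²
  (3) J·s⁻¹ = N·m·s⁻¹ = kg·m²·s⁻³
  (4) [s⁻²] · [kg·m²·s⁻¹] = kg·m²·s⁻³
All reduce to kg·m²·s⁻³ except (2), which is kg·m²·s⁻².

(2)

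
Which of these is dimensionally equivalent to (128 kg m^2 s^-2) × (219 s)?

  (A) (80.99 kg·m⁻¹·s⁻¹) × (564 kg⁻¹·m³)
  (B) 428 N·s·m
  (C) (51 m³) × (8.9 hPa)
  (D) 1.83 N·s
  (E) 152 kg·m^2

(B)

Reference: [kg·m²·s⁻²] · [s] = kg·m²·s⁻¹.
Each option:
  (A) [kg·m⁻¹·s⁻¹] · [kg⁻¹·m³] = m²·s⁻¹
  (B) N·m·s = kg·m·s⁻²·m·s = kg·m²·s⁻¹  ← same
  (C) [m³] · [kg·m⁻¹·s⁻²] = kg·m²·s⁻²
  (D) N·s = kg·m·s⁻²·s = kg·m·s⁻¹
  (E) kg·m²
Only (B) matches kg·m²·s⁻¹.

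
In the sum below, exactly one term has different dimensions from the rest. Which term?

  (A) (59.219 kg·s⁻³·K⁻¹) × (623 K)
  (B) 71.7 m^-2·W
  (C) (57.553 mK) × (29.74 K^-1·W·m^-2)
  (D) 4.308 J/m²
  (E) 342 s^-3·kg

(D)

In SI base units:
  (A) [kg·s⁻³·K⁻¹] · [K] = kg·s⁻³
  (B) W·m⁻² = J·s⁻¹·m⁻² = kg·s⁻³
  (C) [K] · [kg·s⁻³·K⁻¹] = kg·s⁻³
  (D) J·m⁻² = N·m·m⁻² = kg·s⁻²
  (E) kg·s⁻³
All reduce to kg·s⁻³ except (D), which is kg·s⁻².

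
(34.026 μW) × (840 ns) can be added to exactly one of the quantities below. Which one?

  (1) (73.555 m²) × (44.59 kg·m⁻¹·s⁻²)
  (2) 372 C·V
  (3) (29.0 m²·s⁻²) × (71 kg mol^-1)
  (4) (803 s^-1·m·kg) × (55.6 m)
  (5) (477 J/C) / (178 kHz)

Reference: [kg·m²·s⁻³] · [s] = kg·m²·s⁻².
Each option:
  (1) [m²] · [kg·m⁻¹·s⁻²] = kg·m·s⁻²
  (2) C·V = s·A·J·C⁻¹ = kg·m²·s⁻²  ← same
  (3) [m²·s⁻²] · [kg·mol⁻¹] = kg·m²·s⁻²·mol⁻¹
  (4) [kg·m·s⁻¹] · [m] = kg·m²·s⁻¹
  (5) [kg·m²·s⁻³·A⁻¹] / [s⁻¹] = kg·m²·s⁻²·A⁻¹
Only (2) matches kg·m²·s⁻².

(2)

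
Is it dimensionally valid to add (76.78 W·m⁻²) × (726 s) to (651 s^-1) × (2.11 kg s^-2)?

No

Dimensions:
  (76.78 W·m⁻²) × (726 s):  [kg·s⁻³] · [s] = kg·s⁻²
  (651 s^-1) × (2.11 kg s^-2):  [s⁻¹] · [kg·s⁻²] = kg·s⁻³
kg·s⁻² ≠ kg·s⁻³, so they cannot be added.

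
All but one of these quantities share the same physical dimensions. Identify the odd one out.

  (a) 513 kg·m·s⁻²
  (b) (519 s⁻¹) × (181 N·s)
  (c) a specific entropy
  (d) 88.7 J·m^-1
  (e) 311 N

Dimensions:
  (a) kg·m·s⁻²
  (b) [s⁻¹] · [kg·m·s⁻¹] = kg·m·s⁻²
  (c) [specific entropy] = m²·s⁻²·K⁻¹
  (d) J·m⁻¹ = N·m·m⁻¹ = kg·m·s⁻²
  (e) N = kg·m·s⁻²
All reduce to kg·m·s⁻² except (c), which is m²·s⁻²·K⁻¹.

(c)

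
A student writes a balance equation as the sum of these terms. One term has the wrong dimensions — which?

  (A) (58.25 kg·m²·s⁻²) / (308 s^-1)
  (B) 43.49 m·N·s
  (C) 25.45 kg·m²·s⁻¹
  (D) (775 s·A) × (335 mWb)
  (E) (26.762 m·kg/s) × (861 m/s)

(E)

Dimensions:
  (A) [kg·m²·s⁻²] / [s⁻¹] = kg·m²·s⁻¹
  (B) N·m·s = kg·m·s⁻²·m·s = kg·m²·s⁻¹
  (C) kg·m²·s⁻¹
  (D) [s·A] · [kg·m²·s⁻²·A⁻¹] = kg·m²·s⁻¹
  (E) [kg·m·s⁻¹] · [m·s⁻¹] = kg·m²·s⁻²
All reduce to kg·m²·s⁻¹ except (E), which is kg·m²·s⁻².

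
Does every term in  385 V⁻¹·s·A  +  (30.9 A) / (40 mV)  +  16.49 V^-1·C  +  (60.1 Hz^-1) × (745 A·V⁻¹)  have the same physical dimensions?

No

Work out the base dimensions of each:
  385 V⁻¹·s·A:  A·s·V⁻¹ = A·s·(J·C⁻¹)⁻¹ = kg⁻¹·m⁻²·s⁴·A²
  (30.9 A) / (40 mV):  [A] / [kg·m²·s⁻³·A⁻¹] = kg⁻¹·m⁻²·s³·A²
  16.49 V^-1·C:  C·V⁻¹ = s·A·(J·C⁻¹)⁻¹ = kg⁻¹·m⁻²·s⁴·A²
  (60.1 Hz^-1) × (745 A·V⁻¹):  [s] · [kg⁻¹·m⁻²·s³·A²] = kg⁻¹·m⁻²·s⁴·A²
The terms do not share a single dimension (kg⁻¹·m⁻²·s³·A² vs kg⁻¹·m⁻²·s⁴·A²).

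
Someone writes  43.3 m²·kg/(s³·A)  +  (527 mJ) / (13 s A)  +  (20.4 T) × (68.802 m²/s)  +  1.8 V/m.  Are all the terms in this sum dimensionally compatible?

No

Reduce each to base SI dimensions:
  43.3 m²·kg/(s³·A):  kg·m²·s⁻³·A⁻¹
  (527 mJ) / (13 s A):  [kg·m²·s⁻²] / [s·A] = kg·m²·s⁻³·A⁻¹
  (20.4 T) × (68.802 m²/s):  [kg·s⁻²·A⁻¹] · [m²·s⁻¹] = kg·m²·s⁻³·A⁻¹
  1.8 V/m:  V·m⁻¹ = J·C⁻¹·m⁻¹ = kg·m·s⁻³·A⁻¹
The terms do not share a single dimension (kg·m²·s⁻³·A⁻¹ vs kg·m·s⁻³·A⁻¹).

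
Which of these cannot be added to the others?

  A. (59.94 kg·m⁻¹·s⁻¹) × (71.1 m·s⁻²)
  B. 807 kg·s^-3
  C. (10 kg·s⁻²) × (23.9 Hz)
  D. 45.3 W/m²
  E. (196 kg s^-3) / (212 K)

Work out the base dimensions of each:
  A. [kg·m⁻¹·s⁻¹] · [m·s⁻²] = kg·s⁻³
  B. kg·s⁻³
  C. [kg·s⁻²] · [s⁻¹] = kg·s⁻³
  D. W·m⁻² = J·s⁻¹·m⁻² = kg·s⁻³
  E. [kg·s⁻³] / [K] = kg·s⁻³·K⁻¹
All reduce to kg·s⁻³ except E., which is kg·s⁻³·K⁻¹.

E.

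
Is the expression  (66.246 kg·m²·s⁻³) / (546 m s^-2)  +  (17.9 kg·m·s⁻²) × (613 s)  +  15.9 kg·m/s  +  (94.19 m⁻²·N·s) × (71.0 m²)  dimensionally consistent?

Dimensions:
  (66.246 kg·m²·s⁻³) / (546 m s^-2):  [kg·m²·s⁻³] / [m·s⁻²] = kg·m·s⁻¹
  (17.9 kg·m·s⁻²) × (613 s):  [kg·m·s⁻²] · [s] = kg·m·s⁻¹
  15.9 kg·m/s:  kg·m·s⁻¹
  (94.19 m⁻²·N·s) × (71.0 m²):  [kg·m⁻¹·s⁻¹] · [m²] = kg·m·s⁻¹
Every term reduces to kg·m·s⁻¹.

Yes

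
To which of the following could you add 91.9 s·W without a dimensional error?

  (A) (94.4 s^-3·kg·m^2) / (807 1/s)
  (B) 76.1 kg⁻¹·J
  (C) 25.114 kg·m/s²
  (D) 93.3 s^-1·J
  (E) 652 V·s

(A)

Reference: W·s = J·s⁻¹·s = kg·m²·s⁻².
Each option:
  (A) [kg·m²·s⁻³] / [s⁻¹] = kg·m²·s⁻²  ← same
  (B) J·kg⁻¹ = N·m·kg⁻¹ = m²·s⁻²
  (C) kg·m·s⁻²
  (D) J·s⁻¹ = N·m·s⁻¹ = kg·m²·s⁻³
  (E) V·s = J·C⁻¹·s = kg·m²·s⁻²·A⁻¹
Only (A) matches kg·m²·s⁻².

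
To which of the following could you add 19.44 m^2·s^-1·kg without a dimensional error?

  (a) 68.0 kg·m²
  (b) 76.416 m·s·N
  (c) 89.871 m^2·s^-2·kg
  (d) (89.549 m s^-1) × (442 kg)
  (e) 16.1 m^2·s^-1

(b)

Reference: kg·m²·s⁻¹.
Each option:
  (a) kg·m²
  (b) N·m·s = kg·m·s⁻²·m·s = kg·m²·s⁻¹  ← same
  (c) kg·m²·s⁻²
  (d) [m·s⁻¹] · [kg] = kg·m·s⁻¹
  (e) m²·s⁻¹
Only (b) matches kg·m²·s⁻¹.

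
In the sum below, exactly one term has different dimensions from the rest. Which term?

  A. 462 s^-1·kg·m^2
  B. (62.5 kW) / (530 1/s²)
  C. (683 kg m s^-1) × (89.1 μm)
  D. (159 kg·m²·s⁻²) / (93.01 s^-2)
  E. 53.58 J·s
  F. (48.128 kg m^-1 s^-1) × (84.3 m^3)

D.

Reduce each to base SI dimensions:
  A. kg·m²·s⁻¹
  B. [kg·m²·s⁻³] / [s⁻²] = kg·m²·s⁻¹
  C. [kg·m·s⁻¹] · [m] = kg·m²·s⁻¹
  D. [kg·m²·s⁻²] / [s⁻²] = kg·m²
  E. J·s = N·m·s = kg·m²·s⁻¹
  F. [kg·m⁻¹·s⁻¹] · [m³] = kg·m²·s⁻¹
All reduce to kg·m²·s⁻¹ except D., which is kg·m².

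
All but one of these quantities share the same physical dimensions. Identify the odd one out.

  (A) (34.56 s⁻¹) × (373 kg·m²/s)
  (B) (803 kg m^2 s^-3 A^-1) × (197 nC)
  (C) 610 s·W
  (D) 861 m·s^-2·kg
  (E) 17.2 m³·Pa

(D)

In SI base units:
  (A) [s⁻¹] · [kg·m²·s⁻¹] = kg·m²·s⁻²
  (B) [kg·m²·s⁻³·A⁻¹] · [s·A] = kg·m²·s⁻²
  (C) W·s = J·s⁻¹·s = kg·m²·s⁻²
  (D) kg·m·s⁻²
  (E) Pa·m³ = N·m⁻²·m³ = kg·m²·s⁻²
All reduce to kg·m²·s⁻² except (D), which is kg·m·s⁻².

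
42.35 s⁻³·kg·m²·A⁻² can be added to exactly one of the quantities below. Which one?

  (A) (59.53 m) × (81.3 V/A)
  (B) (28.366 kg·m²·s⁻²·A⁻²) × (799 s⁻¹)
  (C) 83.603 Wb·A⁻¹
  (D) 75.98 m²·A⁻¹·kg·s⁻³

Reference: kg·m²·s⁻³·A⁻².
Each option:
  (A) [m] · [kg·m²·s⁻³·A⁻²] = kg·m³·s⁻³·A⁻²
  (B) [kg·m²·s⁻²·A⁻²] · [s⁻¹] = kg·m²·s⁻³·A⁻²  ← same
  (C) Wb·A⁻¹ = V·s·A⁻¹ = kg·m²·s⁻²·A⁻²
  (D) kg·m²·s⁻³·A⁻¹
Only (B) matches kg·m²·s⁻³·A⁻².

(B)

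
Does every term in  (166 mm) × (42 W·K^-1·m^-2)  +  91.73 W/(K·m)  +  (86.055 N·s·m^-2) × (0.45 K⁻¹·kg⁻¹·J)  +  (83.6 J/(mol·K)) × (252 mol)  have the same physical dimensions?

No

Reduce each to base SI dimensions:
  (166 mm) × (42 W·K^-1·m^-2):  [m] · [kg·s⁻³·K⁻¹] = kg·m·s⁻³·K⁻¹
  91.73 W/(K·m):  W·m⁻¹·K⁻¹ = J·s⁻¹·m⁻¹·K⁻¹ = kg·m·s⁻³·K⁻¹
  (86.055 N·s·m^-2) × (0.45 K⁻¹·kg⁻¹·J):  [kg·m⁻¹·s⁻¹] · [m²·s⁻²·K⁻¹] = kg·m·s⁻³·K⁻¹
  (83.6 J/(mol·K)) × (252 mol):  [kg·m²·s⁻²·K⁻¹·mol⁻¹] · [mol] = kg·m²·s⁻²·K⁻¹
The terms do not share a single dimension (kg·m²·s⁻²·K⁻¹ vs kg·m·s⁻³·K⁻¹).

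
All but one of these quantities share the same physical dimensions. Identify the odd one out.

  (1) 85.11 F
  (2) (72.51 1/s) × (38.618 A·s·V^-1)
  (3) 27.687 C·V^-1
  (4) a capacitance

Work out the base dimensions of each:
  (1) F = C·V⁻¹ = kg⁻¹·m⁻²·s⁴·A²
  (2) [s⁻¹] · [kg⁻¹·m⁻²·s⁴·A²] = kg⁻¹·m⁻²·s³·A²
  (3) C·V⁻¹ = s·A·(J·C⁻¹)⁻¹ = kg⁻¹·m⁻²·s⁴·A²
  (4) [capacitance] = kg⁻¹·m⁻²·s⁴·A²
All reduce to kg⁻¹·m⁻²·s⁴·A² except (2), which is kg⁻¹·m⁻²·s³·A².

(2)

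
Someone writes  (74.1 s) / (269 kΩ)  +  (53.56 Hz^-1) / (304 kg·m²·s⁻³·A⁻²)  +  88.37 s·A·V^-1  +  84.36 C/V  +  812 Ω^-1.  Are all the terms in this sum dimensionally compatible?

No

Expand each in SI base units:
  (74.1 s) / (269 kΩ):  [s] / [kg·m²·s⁻³·A⁻²] = kg⁻¹·m⁻²·s⁴·A²
  (53.56 Hz^-1) / (304 kg·m²·s⁻³·A⁻²):  [s] / [kg·m²·s⁻³·A⁻²] = kg⁻¹·m⁻²·s⁴·A²
  88.37 s·A·V^-1:  A·s·V⁻¹ = A·s·(J·C⁻¹)⁻¹ = kg⁻¹·m⁻²·s⁴·A²
  84.36 C/V:  C·V⁻¹ = s·A·(J·C⁻¹)⁻¹ = kg⁻¹·m⁻²·s⁴·A²
  812 Ω^-1:  Ω⁻¹ = (V·A⁻¹)⁻¹ = kg⁻¹·m⁻²·s³·A²
The terms do not share a single dimension (kg⁻¹·m⁻²·s³·A² vs kg⁻¹·m⁻²·s⁴·A²).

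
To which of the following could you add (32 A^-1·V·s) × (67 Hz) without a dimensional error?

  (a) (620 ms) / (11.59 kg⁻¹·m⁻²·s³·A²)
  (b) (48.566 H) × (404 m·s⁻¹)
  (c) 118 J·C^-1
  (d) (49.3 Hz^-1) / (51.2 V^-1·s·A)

Reference: [kg·m²·s⁻²·A⁻²] · [s⁻¹] = kg·m²·s⁻³·A⁻².
Each option:
  (a) [s] / [kg⁻¹·m⁻²·s³·A²] = kg·m²·s⁻²·A⁻²
  (b) [kg·m²·s⁻²·A⁻²] · [m·s⁻¹] = kg·m³·s⁻³·A⁻²
  (c) J·C⁻¹ = N·m·(s·A)⁻¹ = kg·m²·s⁻³·A⁻¹
  (d) [s] / [kg⁻¹·m⁻²·s⁴·A²] = kg·m²·s⁻³·A⁻²  ← same
Only (d) matches kg·m²·s⁻³·A⁻².

(d)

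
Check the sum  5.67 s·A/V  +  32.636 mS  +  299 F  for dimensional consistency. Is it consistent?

No

In SI base units:
  5.67 s·A/V:  A·s·V⁻¹ = A·s·(J·C⁻¹)⁻¹ = kg⁻¹·m⁻²·s⁴·A²
  32.636 mS:  S = Ω⁻¹ = kg⁻¹·m⁻²·s³·A²
  299 F:  F = C·V⁻¹ = kg⁻¹·m⁻²·s⁴·A²
The terms do not share a single dimension (kg⁻¹·m⁻²·s³·A² vs kg⁻¹·m⁻²·s⁴·A²).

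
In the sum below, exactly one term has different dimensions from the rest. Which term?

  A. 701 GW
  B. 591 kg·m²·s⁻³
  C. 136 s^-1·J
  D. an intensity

In SI base units:
  A. W = J·s⁻¹ = kg·m²·s⁻³
  B. kg·m²·s⁻³
  C. J·s⁻¹ = N·m·s⁻¹ = kg·m²·s⁻³
  D. [intensity] = kg·s⁻³
All reduce to kg·m²·s⁻³ except D., which is kg·s⁻³.

D.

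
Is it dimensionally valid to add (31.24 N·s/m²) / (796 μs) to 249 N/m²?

Yes

Work out the base dimensions of each:
  (31.24 N·s/m²) / (796 μs):  [kg·m⁻¹·s⁻¹] / [s] = kg·m⁻¹·s⁻²
  249 N/m²:  N·m⁻² = kg·m·s⁻²·m⁻² = kg·m⁻¹·s⁻²
Both are kg·m⁻¹·s⁻², so they have the same dimensions and can be added.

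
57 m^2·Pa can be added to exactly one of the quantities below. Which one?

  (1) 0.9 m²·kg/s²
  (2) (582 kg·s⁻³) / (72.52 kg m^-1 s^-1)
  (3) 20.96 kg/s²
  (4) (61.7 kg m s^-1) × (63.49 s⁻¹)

(4)

Reference: Pa·m² = N·m⁻²·m² = kg·m·s⁻².
Each option:
  (1) kg·m²·s⁻²
  (2) [kg·s⁻³] / [kg·m⁻¹·s⁻¹] = m·s⁻²
  (3) kg·s⁻²
  (4) [kg·m·s⁻¹] · [s⁻¹] = kg·m·s⁻²  ← same
Only (4) matches kg·m·s⁻².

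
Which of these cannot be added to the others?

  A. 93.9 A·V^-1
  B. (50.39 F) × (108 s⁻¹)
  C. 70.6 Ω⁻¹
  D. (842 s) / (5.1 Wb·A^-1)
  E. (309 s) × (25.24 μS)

Reduce each to base SI dimensions:
  A. A·V⁻¹ = A·(J·C⁻¹)⁻¹ = kg⁻¹·m⁻²·s³·A²
  B. [kg⁻¹·m⁻²·s⁴·A²] · [s⁻¹] = kg⁻¹·m⁻²·s³·A²
  C. Ω⁻¹ = (V·A⁻¹)⁻¹ = kg⁻¹·m⁻²·s³·A²
  D. [s] / [kg·m²·s⁻²·A⁻²] = kg⁻¹·m⁻²·s³·A²
  E. [s] · [kg⁻¹·m⁻²·s³·A²] = kg⁻¹·m⁻²·s⁴·A²
All reduce to kg⁻¹·m⁻²·s³·A² except E., which is kg⁻¹·m⁻²·s⁴·A².

E.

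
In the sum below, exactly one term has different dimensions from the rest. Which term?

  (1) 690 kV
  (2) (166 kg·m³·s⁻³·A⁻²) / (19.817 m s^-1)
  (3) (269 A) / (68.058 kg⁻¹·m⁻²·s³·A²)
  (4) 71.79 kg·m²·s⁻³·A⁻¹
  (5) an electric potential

Expand each in SI base units:
  (1) V = J·C⁻¹ = kg·m²·s⁻³·A⁻¹
  (2) [kg·m³·s⁻³·A⁻²] / [m·s⁻¹] = kg·m²·s⁻²·A⁻²
  (3) [A] / [kg⁻¹·m⁻²·s³·A²] = kg·m²·s⁻³·A⁻¹
  (4) kg·m²·s⁻³·A⁻¹
  (5) [electric potential] = kg·m²·s⁻³·A⁻¹
All reduce to kg·m²·s⁻³·A⁻¹ except (2), which is kg·m²·s⁻²·A⁻².

(2)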